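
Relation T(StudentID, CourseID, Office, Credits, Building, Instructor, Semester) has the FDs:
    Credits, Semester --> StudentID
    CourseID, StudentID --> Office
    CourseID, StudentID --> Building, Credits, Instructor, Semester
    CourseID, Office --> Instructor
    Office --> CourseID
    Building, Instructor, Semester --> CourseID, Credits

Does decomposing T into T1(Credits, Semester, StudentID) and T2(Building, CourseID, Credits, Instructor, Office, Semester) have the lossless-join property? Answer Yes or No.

Yes

The shared attributes are {Credits, Semester} and {Credits, Semester}⁺ = {Credits, Semester, StudentID}.
T1 is contained in that closure, so T1 ∩ T2 --> T1 holds and the join is lossless.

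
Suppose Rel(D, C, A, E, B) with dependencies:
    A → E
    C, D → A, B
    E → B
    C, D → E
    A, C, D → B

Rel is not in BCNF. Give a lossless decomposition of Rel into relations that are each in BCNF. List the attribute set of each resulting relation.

Candidate key of the original relation: {C, D}.
In {A, B, C, D, E}, {A} is not a superkey ({A}⁺ restricted to this set is {A, B, E}), so split on A → B, E into {A, B, E} and {A, C, D}.
In {A, B, E}, {E} is not a superkey ({E}⁺ restricted to this set is {B, E}), so split on E → B into {B, E} and {A, E}.
{B, E}: every determinant is a superkey — BCNF.
{A, E}: every determinant is a superkey — BCNF.
{A, C, D}: every determinant is a superkey — BCNF.

{A, C, D}; {A, E}; {B, E}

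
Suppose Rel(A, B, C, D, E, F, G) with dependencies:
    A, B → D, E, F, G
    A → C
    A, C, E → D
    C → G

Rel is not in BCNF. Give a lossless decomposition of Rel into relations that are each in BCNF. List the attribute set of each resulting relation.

Candidate key of the original relation: {A, B}.
{A, B, C, D, E, F, G}: {A} determines {A, C, G} here but is not a superkey — split on A → C, G, giving {A, C, G} and {A, B, D, E, F}.
{A, C, G}: {C} determines {C, G} here but is not a superkey — split on C → G, giving {C, G} and {A, C}.
{C, G} is in BCNF.
{A, C} is in BCNF.
{A, B, D, E, F}: {A, E} determines {A, D, E} here but is not a superkey — split on A, E → D, giving {A, D, E} and {A, B, E, F}.
{A, D, E} is in BCNF.
{A, B, E, F} is in BCNF.

{A, B, E, F}; {A, C}; {A, D, E}; {C, G}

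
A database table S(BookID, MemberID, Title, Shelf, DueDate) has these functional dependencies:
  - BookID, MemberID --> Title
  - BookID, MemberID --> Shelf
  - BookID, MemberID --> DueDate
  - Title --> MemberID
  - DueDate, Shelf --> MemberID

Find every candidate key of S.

{BookID} never appears on the right of any FD, so every key must include it.
Closure of {BookID, MemberID} is {BookID, DueDate, MemberID, Shelf, Title}, the whole schema; {BookID, MemberID} is a candidate key.
Closure of {BookID, Title} is {BookID, DueDate, MemberID, Shelf, Title}, the whole schema; {BookID, Title} is a candidate key.
Closure of {BookID, DueDate, Shelf} is {BookID, DueDate, MemberID, Shelf, Title}, the whole schema; {BookID, DueDate, Shelf} is a candidate key.
These are minimal and exhaustive — every other superkey contains one of them.

{BookID, DueDate, Shelf}, {BookID, MemberID}, {BookID, Title}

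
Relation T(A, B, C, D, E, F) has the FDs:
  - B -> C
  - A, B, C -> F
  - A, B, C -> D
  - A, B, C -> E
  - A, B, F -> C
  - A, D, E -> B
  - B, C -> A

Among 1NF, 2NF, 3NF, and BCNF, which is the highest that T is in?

BCNF

Candidate keys: {A, D, E}, {B}. Prime attributes: {A, B, D, E}.
Every FD has a superkey on the left, so the relation is in BCNF.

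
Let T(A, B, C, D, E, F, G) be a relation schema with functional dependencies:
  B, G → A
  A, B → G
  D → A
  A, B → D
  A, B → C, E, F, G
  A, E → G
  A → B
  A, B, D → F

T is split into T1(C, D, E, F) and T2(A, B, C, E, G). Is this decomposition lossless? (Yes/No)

No

The shared attributes are {C, E} and {C, E}⁺ = {C, E}.
The closure covers neither T1 nor T2 entirely; the join is not lossless.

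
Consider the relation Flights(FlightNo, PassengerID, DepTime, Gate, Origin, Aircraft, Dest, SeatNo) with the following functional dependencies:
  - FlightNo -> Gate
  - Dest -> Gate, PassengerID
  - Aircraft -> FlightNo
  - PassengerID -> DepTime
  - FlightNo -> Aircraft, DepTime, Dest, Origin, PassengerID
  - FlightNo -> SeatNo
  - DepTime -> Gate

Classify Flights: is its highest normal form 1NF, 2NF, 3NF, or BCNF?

Candidate keys: {Aircraft}, {FlightNo}. Prime attributes: {Aircraft, FlightNo}.
Dest -> Gate, PassengerID breaks BCNF: {Dest}⁺ = {DepTime, Dest, Gate, PassengerID}, so {Dest} is not a superkey.
Dest -> Gate, PassengerID has non-prime {Gate, PassengerID} on the right and a non-superkey on the left, so 3NF fails.
Every candidate key is a single attribute, so no partial dependency is possible; 2NF holds.

2NF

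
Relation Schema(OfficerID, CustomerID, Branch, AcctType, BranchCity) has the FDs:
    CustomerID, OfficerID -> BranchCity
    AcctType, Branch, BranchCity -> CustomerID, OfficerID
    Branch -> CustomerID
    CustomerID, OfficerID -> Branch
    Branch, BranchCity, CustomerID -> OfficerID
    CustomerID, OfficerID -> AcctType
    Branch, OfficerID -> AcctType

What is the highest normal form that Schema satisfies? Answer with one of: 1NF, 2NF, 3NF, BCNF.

3NF

Candidate keys: {Branch, BranchCity}, {Branch, OfficerID}, {CustomerID, OfficerID}. Prime attributes: {Branch, BranchCity, CustomerID, OfficerID}.
Branch -> CustomerID breaks BCNF: {Branch}⁺ = {Branch, CustomerID}, so {Branch} is not a superkey.
But every attribute on its right side ({CustomerID}) is prime, and the same holds for every other non-superkey FD, so 3NF still holds.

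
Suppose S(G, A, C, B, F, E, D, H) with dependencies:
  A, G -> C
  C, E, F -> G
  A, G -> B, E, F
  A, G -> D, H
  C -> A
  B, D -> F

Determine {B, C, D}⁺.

{A, B, C, D, F}

Start with {B, C, D}.
C -> A applies; add {A} → now {A, B, C, D}.
B, D -> F applies; add {F} → now {A, B, C, D, F}.
No further FD applies.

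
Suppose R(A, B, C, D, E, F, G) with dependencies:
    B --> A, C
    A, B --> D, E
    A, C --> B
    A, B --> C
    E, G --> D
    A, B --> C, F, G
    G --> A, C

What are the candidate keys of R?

{A, C}, {B}, {G}

{B}⁺ = {A, B, C, D, E, F, G}, which is every attribute, so {B} is a candidate key.
{G}⁺ = {A, B, C, D, E, F, G}, which is every attribute, so {G} is a candidate key.
{A, C}⁺ = {A, B, C, D, E, F, G}, which is every attribute, so {A, C} is a candidate key.
Any other superkey properly contains one of these, so there are no further candidate keys.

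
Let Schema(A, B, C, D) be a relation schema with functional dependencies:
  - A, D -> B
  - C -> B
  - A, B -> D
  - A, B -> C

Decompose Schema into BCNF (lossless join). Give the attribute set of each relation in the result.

{A, C, D}; {B, C}

Candidate keys of the original relation: {A, B}, {A, C}, {A, D}.
{A, B, C, D}: {C} determines {B, C} here but is not a superkey — split on C -> B, giving {B, C} and {A, C, D}.
{B, C} is in BCNF.
{A, C, D} is in BCNF.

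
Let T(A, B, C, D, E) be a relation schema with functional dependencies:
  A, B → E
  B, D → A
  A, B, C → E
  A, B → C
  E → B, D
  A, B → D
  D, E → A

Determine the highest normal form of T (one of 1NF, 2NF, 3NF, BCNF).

Candidate keys: {A, B}, {B, D}, {E}. Prime attributes: {A, B, D, E}.
Each dependency's left side is a superkey — BCNF holds.

BCNF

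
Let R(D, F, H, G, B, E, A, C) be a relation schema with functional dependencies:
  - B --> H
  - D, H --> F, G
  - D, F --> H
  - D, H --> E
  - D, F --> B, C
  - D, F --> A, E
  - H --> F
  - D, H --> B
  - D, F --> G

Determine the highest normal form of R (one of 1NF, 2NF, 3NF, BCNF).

3NF

Candidate keys: {B, D}, {D, F}, {D, H}. Prime attributes: {B, D, F, H}.
B --> H breaks BCNF: {B}⁺ = {B, F, H}, so {B} is not a superkey.
Its right-hand attributes {H} are all prime, as are those of every other non-superkey FD — the relation is in 3NF.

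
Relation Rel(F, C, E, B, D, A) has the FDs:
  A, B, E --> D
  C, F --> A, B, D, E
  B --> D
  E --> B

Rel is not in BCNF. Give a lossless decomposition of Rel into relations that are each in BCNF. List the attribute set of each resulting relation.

Candidate key of the original relation: {C, F}.
{A, B, C, D, E, F}: {A, B, E} determines {A, B, D, E} here but is not a superkey — split on A, B, E --> D, giving {A, B, D, E} and {A, B, C, E, F}.
{A, B, D, E}: {B} determines {B, D} here but is not a superkey — split on B --> D, giving {B, D} and {A, B, E}.
{B, D} is in BCNF.
{A, B, E}: {E} determines {B, E} here but is not a superkey — split on E --> B, giving {B, E} and {A, E}.
{B, E} is in BCNF.
{A, E} is in BCNF.
{A, B, C, E, F}: {E} determines {B, E} here but is not a superkey — split on E --> B, giving {B, E} and {A, C, E, F}.
{B, E} is in BCNF.
{A, C, E, F} is in BCNF.

{A, C, E, F}; {B, D}; {B, E}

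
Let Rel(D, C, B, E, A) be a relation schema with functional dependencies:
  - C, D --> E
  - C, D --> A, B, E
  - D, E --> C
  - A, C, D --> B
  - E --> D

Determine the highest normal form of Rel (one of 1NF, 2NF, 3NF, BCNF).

Candidate keys: {C, D}, {E}. Prime attributes: {C, D, E}.
Each dependency's left side is a superkey — BCNF holds.

BCNF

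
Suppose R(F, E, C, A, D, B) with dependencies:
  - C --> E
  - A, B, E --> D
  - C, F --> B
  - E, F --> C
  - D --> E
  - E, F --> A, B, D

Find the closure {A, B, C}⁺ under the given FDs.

Start with {A, B, C}.
C --> E applies; add {E} → now {A, B, C, E}.
A, B, E --> D applies; add {D} → now {A, B, C, D, E}.
No further FD applies.

{A, B, C, D, E}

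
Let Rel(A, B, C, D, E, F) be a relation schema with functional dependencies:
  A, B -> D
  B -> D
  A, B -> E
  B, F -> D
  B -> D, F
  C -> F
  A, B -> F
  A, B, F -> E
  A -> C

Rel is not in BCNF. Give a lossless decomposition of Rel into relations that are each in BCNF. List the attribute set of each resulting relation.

{A, B, E}; {A, C}; {B, D, F}

Candidate key of the original relation: {A, B}.
In {A, B, C, D, E, F}, {B} is not a superkey ({B}⁺ restricted to this set is {B, D, F}), so split on B -> D, F into {B, D, F} and {A, B, C, E}.
{B, D, F} has no BCNF violation.
In {A, B, C, E}, {A} is not a superkey ({A}⁺ restricted to this set is {A, C}), so split on A -> C into {A, C} and {A, B, E}.
{A, C} has no BCNF violation.
{A, B, E} has no BCNF violation.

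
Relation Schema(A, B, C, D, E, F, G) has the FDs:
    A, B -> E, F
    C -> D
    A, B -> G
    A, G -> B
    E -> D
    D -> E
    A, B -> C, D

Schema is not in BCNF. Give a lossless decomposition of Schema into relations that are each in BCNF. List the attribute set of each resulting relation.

Candidate keys of the original relation: {A, B}, {A, G}.
In {A, B, C, D, E, F, G}, {C} is not a superkey ({C}⁺ restricted to this set is {C, D, E}), so split on C -> D, E into {C, D, E} and {A, B, C, F, G}.
In {C, D, E}, {E} is not a superkey ({E}⁺ restricted to this set is {D, E}), so split on E -> D into {D, E} and {C, E}.
{D, E} is in BCNF.
{C, E} is in BCNF.
{A, B, C, F, G} is in BCNF.

{A, B, C, F, G}; {C, E}; {D, E}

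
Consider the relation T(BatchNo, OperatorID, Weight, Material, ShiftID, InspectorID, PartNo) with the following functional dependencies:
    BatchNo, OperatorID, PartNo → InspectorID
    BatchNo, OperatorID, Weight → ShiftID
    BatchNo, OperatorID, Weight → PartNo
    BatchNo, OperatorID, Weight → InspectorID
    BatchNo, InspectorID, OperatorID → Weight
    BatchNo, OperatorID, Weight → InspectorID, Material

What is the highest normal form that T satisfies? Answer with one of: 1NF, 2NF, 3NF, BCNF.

Candidate keys: {BatchNo, InspectorID, OperatorID}, {BatchNo, OperatorID, PartNo}, {BatchNo, OperatorID, Weight}. Prime attributes: {BatchNo, InspectorID, OperatorID, PartNo, Weight}.
Each dependency's left side is a superkey — BCNF holds.

BCNF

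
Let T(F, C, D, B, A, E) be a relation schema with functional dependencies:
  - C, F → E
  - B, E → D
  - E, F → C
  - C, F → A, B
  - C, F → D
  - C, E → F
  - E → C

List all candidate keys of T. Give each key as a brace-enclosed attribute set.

{E}⁺ = {A, B, C, D, E, F}, which is every attribute, so {E} is a candidate key.
{C, F}⁺ = {A, B, C, D, E, F}, which is every attribute, so {C, F} is a candidate key.
Any other superkey properly contains one of these, so there are no further candidate keys.

{C, F}, {E}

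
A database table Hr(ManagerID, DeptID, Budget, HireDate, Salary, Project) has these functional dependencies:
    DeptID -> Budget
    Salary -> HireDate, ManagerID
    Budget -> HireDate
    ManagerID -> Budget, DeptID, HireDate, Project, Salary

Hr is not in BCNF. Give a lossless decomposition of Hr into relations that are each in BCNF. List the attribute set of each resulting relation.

Candidate keys of the original relation: {ManagerID}, {Salary}.
{Budget, DeptID, HireDate, ManagerID, Project, Salary}: {DeptID} determines {Budget, DeptID, HireDate} here but is not a superkey — split on DeptID -> Budget, HireDate, giving {Budget, DeptID, HireDate} and {DeptID, ManagerID, Project, Salary}.
{Budget, DeptID, HireDate}: {Budget} determines {Budget, HireDate} here but is not a superkey — split on Budget -> HireDate, giving {Budget, HireDate} and {Budget, DeptID}.
{Budget, HireDate} is in BCNF.
{Budget, DeptID} is in BCNF.
{DeptID, ManagerID, Project, Salary} is in BCNF.

{Budget, DeptID}; {Budget, HireDate}; {DeptID, ManagerID, Project, Salary}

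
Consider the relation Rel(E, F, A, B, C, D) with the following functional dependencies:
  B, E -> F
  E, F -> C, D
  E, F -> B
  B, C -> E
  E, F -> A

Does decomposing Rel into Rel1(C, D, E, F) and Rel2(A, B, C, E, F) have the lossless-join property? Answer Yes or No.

Yes

Rel1 ∩ Rel2 = {C, E, F}; its closure under F is {A, B, C, D, E, F}.
Rel1 is contained in that closure, so Rel1 ∩ Rel2 -> Rel1 holds and the join is lossless.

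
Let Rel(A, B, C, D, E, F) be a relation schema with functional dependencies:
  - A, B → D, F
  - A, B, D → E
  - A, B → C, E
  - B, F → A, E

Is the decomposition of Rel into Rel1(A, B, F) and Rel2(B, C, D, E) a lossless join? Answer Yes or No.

No

Common attributes: {B}; their closure is {B}.
Neither Rel1 nor Rel2 is contained in that closure, so the decomposition is lossy.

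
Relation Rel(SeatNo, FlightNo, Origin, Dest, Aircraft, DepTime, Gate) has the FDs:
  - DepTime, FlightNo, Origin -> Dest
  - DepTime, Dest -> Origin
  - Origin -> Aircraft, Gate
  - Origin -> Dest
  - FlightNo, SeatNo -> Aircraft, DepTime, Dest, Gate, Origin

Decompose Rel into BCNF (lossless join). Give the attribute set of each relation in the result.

Candidate key of the original relation: {FlightNo, SeatNo}.
Within {Aircraft, DepTime, Dest, FlightNo, Gate, Origin, SeatNo}: {DepTime, FlightNo, Origin}⁺ ∩ {Aircraft, DepTime, Dest, FlightNo, Gate, Origin, SeatNo} = {Aircraft, DepTime, Dest, FlightNo, Gate, Origin}, not the whole set, so DepTime, FlightNo, Origin -> Aircraft, Dest, Gate violates BCNF; decompose into {Aircraft, DepTime, Dest, FlightNo, Gate, Origin} and {DepTime, FlightNo, Origin, SeatNo}.
Within {Aircraft, DepTime, Dest, FlightNo, Gate, Origin}: {DepTime, Dest}⁺ ∩ {Aircraft, DepTime, Dest, FlightNo, Gate, Origin} = {Aircraft, DepTime, Dest, Gate, Origin}, not the whole set, so DepTime, Dest -> Aircraft, Gate, Origin violates BCNF; decompose into {Aircraft, DepTime, Dest, Gate, Origin} and {DepTime, Dest, FlightNo}.
Within {Aircraft, DepTime, Dest, Gate, Origin}: {Origin}⁺ ∩ {Aircraft, DepTime, Dest, Gate, Origin} = {Aircraft, Dest, Gate, Origin}, not the whole set, so Origin -> Aircraft, Dest, Gate violates BCNF; decompose into {Aircraft, Dest, Gate, Origin} and {DepTime, Origin}.
{Aircraft, Dest, Gate, Origin}: every determinant is a superkey — BCNF.
{DepTime, Origin}: every determinant is a superkey — BCNF.
{DepTime, Dest, FlightNo}: every determinant is a superkey — BCNF.
{DepTime, FlightNo, Origin, SeatNo}: every determinant is a superkey — BCNF.

{Aircraft, Dest, Gate, Origin}; {DepTime, Dest, FlightNo}; {DepTime, FlightNo, Origin, SeatNo}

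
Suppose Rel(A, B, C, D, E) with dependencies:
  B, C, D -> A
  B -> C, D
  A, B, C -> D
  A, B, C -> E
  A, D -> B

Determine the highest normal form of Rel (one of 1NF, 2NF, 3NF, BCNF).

BCNF

Candidate keys: {A, D}, {B}. Prime attributes: {A, B, D}.
Each dependency's left side is a superkey — BCNF holds.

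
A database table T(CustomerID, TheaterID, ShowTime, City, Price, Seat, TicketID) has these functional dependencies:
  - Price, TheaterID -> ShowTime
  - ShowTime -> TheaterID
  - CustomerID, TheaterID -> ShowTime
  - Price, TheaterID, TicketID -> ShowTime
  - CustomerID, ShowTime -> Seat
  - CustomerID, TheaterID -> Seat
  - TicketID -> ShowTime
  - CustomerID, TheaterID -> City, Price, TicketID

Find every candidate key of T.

{CustomerID, ShowTime}, {CustomerID, TheaterID}, {CustomerID, TicketID}

Attributes never on any right-hand side: {CustomerID} — every candidate key must contain it.
{CustomerID, ShowTime} is a candidate key since {CustomerID, ShowTime}⁺ = {City, CustomerID, Price, Seat, ShowTime, TheaterID, TicketID} covers every attribute.
{CustomerID, TheaterID} is a candidate key since {CustomerID, TheaterID}⁺ = {City, CustomerID, Price, Seat, ShowTime, TheaterID, TicketID} covers every attribute.
{CustomerID, TicketID} is a candidate key since {CustomerID, TicketID}⁺ = {City, CustomerID, Price, Seat, ShowTime, TheaterID, TicketID} covers every attribute.
These are minimal and exhaustive — every other superkey contains one of them.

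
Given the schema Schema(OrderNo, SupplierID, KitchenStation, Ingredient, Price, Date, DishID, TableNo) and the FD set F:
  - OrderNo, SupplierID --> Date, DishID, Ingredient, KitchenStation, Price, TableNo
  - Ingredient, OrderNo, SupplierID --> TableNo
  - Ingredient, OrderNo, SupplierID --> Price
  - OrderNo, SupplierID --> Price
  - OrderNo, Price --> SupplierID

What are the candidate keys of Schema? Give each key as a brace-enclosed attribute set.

{OrderNo, Price}, {OrderNo, SupplierID}

No FD produces {OrderNo}, so it must be in every candidate key.
{OrderNo, Price} is a candidate key since {OrderNo, Price}⁺ = {Date, DishID, Ingredient, KitchenStation, OrderNo, Price, SupplierID, TableNo} covers every attribute.
{OrderNo, SupplierID} is a candidate key since {OrderNo, SupplierID}⁺ = {Date, DishID, Ingredient, KitchenStation, OrderNo, Price, SupplierID, TableNo} covers every attribute.
Any other superkey properly contains one of these, so there are no further candidate keys.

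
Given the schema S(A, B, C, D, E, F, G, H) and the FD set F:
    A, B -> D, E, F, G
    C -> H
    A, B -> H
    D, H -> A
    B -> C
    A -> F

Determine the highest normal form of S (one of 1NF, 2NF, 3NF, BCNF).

1NF

Candidate keys: {A, B}, {B, D}. Prime attributes: {A, B, D}.
C -> H breaks BCNF: {C}⁺ = {C, H}, so {C} is not a superkey.
C -> H has non-prime {H} on the right and a non-superkey on the left, so 3NF fails.
The proper key subset {A} of {A, B} determines non-prime {F}, so the relation is not even in 2NF.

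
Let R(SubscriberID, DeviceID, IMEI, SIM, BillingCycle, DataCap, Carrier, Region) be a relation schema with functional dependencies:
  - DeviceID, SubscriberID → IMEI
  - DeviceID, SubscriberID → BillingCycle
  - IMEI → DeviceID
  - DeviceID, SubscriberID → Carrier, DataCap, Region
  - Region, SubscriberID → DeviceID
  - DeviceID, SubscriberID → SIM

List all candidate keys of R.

{DeviceID, SubscriberID}, {IMEI, SubscriberID}, {Region, SubscriberID}

{SubscriberID} never appears on the right of any FD, so every key must include it.
Closure of {DeviceID, SubscriberID} is {BillingCycle, Carrier, DataCap, DeviceID, IMEI, Region, SIM, SubscriberID}, the whole schema; {DeviceID, SubscriberID} is a candidate key.
Closure of {IMEI, SubscriberID} is {BillingCycle, Carrier, DataCap, DeviceID, IMEI, Region, SIM, SubscriberID}, the whole schema; {IMEI, SubscriberID} is a candidate key.
Closure of {Region, SubscriberID} is {BillingCycle, Carrier, DataCap, DeviceID, IMEI, Region, SIM, SubscriberID}, the whole schema; {Region, SubscriberID} is a candidate key.
These are minimal and exhaustive — every other superkey contains one of them.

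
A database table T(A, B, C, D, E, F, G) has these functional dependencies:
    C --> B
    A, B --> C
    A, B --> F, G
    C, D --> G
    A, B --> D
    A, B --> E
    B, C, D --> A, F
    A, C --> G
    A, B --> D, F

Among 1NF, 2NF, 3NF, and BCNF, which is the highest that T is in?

Candidate keys: {A, B}, {A, C}, {C, D}. Prime attributes: {A, B, C, D}.
For C --> B we have {C}⁺ = {B, C}; {C} is not a superkey, so BCNF fails.
Since {B} ⊆ prime attributes and every other non-superkey FD also has a prime right side, the schema is in 3NF.

3NF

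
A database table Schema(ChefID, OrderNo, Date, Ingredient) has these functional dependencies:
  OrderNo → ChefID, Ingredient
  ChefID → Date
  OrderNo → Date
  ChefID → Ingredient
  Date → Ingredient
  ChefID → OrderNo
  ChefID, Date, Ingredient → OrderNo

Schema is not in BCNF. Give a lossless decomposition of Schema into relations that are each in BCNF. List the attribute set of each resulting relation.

{ChefID, Date, OrderNo}; {Date, Ingredient}

Candidate keys of the original relation: {ChefID}, {OrderNo}.
Within {ChefID, Date, Ingredient, OrderNo}: {Date}⁺ ∩ {ChefID, Date, Ingredient, OrderNo} = {Date, Ingredient}, not the whole set, so Date → Ingredient violates BCNF; decompose into {Date, Ingredient} and {ChefID, Date, OrderNo}.
{Date, Ingredient} has no BCNF violation.
{ChefID, Date, OrderNo} has no BCNF violation.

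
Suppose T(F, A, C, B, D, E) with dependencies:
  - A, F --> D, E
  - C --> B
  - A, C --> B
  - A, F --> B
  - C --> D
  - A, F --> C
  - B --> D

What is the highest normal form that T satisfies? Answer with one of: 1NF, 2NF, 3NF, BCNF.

2NF

Candidate key: {A, F}. Prime attributes: {A, F}.
C --> B breaks BCNF: {C}⁺ = {B, C, D}, so {C} is not a superkey.
Because {B} is non-prime and the left side of C --> B is not a superkey, the relation is not in 3NF.
Checking every proper subset of each key, none determines a non-prime attribute — 2NF is satisfied.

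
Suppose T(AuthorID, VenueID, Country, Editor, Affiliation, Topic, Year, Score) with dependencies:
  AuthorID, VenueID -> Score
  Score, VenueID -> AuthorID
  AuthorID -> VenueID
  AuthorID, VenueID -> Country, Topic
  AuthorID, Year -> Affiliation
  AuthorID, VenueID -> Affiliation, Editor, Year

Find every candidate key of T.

{AuthorID}, {Score, VenueID}

{AuthorID} is a candidate key since {AuthorID}⁺ = {Affiliation, AuthorID, Country, Editor, Score, Topic, VenueID, Year} covers every attribute.
{Score, VenueID} is a candidate key since {Score, VenueID}⁺ = {Affiliation, AuthorID, Country, Editor, Score, Topic, VenueID, Year} covers every attribute.
Any other superkey properly contains one of these, so there are no further candidate keys.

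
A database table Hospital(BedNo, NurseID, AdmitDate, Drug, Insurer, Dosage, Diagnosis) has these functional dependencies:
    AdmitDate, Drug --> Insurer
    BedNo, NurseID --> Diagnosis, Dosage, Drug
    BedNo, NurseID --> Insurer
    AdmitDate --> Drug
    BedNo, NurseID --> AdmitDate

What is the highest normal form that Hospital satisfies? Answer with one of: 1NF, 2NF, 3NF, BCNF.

Candidate key: {BedNo, NurseID}. Prime attributes: {BedNo, NurseID}.
For AdmitDate, Drug --> Insurer we have {AdmitDate, Drug}⁺ = {AdmitDate, Drug, Insurer}; {AdmitDate, Drug} is not a superkey, so BCNF fails.
Because {Insurer} is non-prime and the left side of AdmitDate, Drug --> Insurer is not a superkey, the relation is not in 3NF.
No non-prime attribute depends on a proper subset of any candidate key, so 2NF holds.

2NF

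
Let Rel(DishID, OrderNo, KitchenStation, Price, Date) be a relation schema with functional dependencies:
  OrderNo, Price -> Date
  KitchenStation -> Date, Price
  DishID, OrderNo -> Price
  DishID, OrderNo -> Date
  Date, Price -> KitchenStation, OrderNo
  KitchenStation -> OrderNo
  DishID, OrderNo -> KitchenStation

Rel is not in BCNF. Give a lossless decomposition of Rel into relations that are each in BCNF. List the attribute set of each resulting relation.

Candidate keys of the original relation: {Date, DishID, Price}, {DishID, KitchenStation}, {DishID, OrderNo}.
In {Date, DishID, KitchenStation, OrderNo, Price}, {OrderNo, Price} is not a superkey ({OrderNo, Price}⁺ restricted to this set is {Date, KitchenStation, OrderNo, Price}), so split on OrderNo, Price -> Date, KitchenStation into {Date, KitchenStation, OrderNo, Price} and {DishID, OrderNo, Price}.
{Date, KitchenStation, OrderNo, Price} is in BCNF.
{DishID, OrderNo, Price} is in BCNF.

{Date, KitchenStation, OrderNo, Price}; {DishID, OrderNo, Price}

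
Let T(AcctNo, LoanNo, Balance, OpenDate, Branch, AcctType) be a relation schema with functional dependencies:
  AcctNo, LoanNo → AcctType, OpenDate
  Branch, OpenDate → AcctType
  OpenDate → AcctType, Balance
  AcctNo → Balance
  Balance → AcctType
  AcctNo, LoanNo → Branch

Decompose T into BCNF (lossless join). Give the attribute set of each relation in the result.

Candidate key of the original relation: {AcctNo, LoanNo}.
In {AcctNo, AcctType, Balance, Branch, LoanNo, OpenDate}, {Branch, OpenDate} is not a superkey ({Branch, OpenDate}⁺ restricted to this set is {AcctType, Balance, Branch, OpenDate}), so split on Branch, OpenDate → AcctType, Balance into {AcctType, Balance, Branch, OpenDate} and {AcctNo, Branch, LoanNo, OpenDate}.
In {AcctType, Balance, Branch, OpenDate}, {OpenDate} is not a superkey ({OpenDate}⁺ restricted to this set is {AcctType, Balance, OpenDate}), so split on OpenDate → AcctType, Balance into {AcctType, Balance, OpenDate} and {Branch, OpenDate}.
In {AcctType, Balance, OpenDate}, {Balance} is not a superkey ({Balance}⁺ restricted to this set is {AcctType, Balance}), so split on Balance → AcctType into {AcctType, Balance} and {Balance, OpenDate}.
{AcctType, Balance} has no BCNF violation.
{Balance, OpenDate} has no BCNF violation.
{Branch, OpenDate} has no BCNF violation.
{AcctNo, Branch, LoanNo, OpenDate} has no BCNF violation.

{AcctNo, Branch, LoanNo, OpenDate}; {AcctType, Balance}; {Balance, OpenDate}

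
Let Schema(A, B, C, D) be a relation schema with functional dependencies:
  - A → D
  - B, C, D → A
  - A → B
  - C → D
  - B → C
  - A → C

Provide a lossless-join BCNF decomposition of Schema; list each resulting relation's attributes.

Candidate keys of the original relation: {A}, {B}.
Within {A, B, C, D}: {C}⁺ ∩ {A, B, C, D} = {C, D}, not the whole set, so C → D violates BCNF; decompose into {C, D} and {A, B, C}.
{C, D}: every determinant is a superkey — BCNF.
{A, B, C}: every determinant is a superkey — BCNF.

{A, B, C}; {C, D}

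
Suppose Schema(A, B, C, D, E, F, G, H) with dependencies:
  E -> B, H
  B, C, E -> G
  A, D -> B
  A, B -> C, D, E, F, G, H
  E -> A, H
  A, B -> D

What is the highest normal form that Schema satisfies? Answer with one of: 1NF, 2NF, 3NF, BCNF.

BCNF

Candidate keys: {A, B}, {A, D}, {E}. Prime attributes: {A, B, D, E}.
Every FD has a superkey on the left, so the relation is in BCNF.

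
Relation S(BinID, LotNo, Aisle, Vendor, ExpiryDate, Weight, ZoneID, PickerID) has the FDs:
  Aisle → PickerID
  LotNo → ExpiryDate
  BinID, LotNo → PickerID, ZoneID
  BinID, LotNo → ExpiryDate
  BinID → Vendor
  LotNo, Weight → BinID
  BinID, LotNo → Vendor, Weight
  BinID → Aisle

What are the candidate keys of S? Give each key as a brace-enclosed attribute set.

{BinID, LotNo}, {LotNo, Weight}

{LotNo} never appears on the right of any FD, so every key must include it.
{BinID, LotNo} is a candidate key since {BinID, LotNo}⁺ = {Aisle, BinID, ExpiryDate, LotNo, PickerID, Vendor, Weight, ZoneID} covers every attribute.
{LotNo, Weight} is a candidate key since {LotNo, Weight}⁺ = {Aisle, BinID, ExpiryDate, LotNo, PickerID, Vendor, Weight, ZoneID} covers every attribute.
No proper subset of any of these is a key, and no other minimal superkey exists.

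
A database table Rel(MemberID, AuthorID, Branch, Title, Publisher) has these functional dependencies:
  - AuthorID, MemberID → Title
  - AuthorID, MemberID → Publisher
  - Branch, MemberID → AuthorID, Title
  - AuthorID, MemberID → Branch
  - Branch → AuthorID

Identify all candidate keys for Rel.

Attributes never on any right-hand side: {MemberID} — every candidate key must contain it.
{AuthorID, MemberID}⁺ = {AuthorID, Branch, MemberID, Publisher, Title}, which is every attribute, so {AuthorID, MemberID} is a candidate key.
{Branch, MemberID}⁺ = {AuthorID, Branch, MemberID, Publisher, Title}, which is every attribute, so {Branch, MemberID} is a candidate key.
These are minimal and exhaustive — every other superkey contains one of them.

{AuthorID, MemberID}, {Branch, MemberID}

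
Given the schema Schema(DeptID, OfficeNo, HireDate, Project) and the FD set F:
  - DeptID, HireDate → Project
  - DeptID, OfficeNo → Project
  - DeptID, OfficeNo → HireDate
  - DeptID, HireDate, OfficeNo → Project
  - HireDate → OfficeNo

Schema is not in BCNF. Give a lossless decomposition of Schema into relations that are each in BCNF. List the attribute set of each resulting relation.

{DeptID, HireDate, Project}; {HireDate, OfficeNo}

Candidate keys of the original relation: {DeptID, HireDate}, {DeptID, OfficeNo}.
In {DeptID, HireDate, OfficeNo, Project}, {HireDate} is not a superkey ({HireDate}⁺ restricted to this set is {HireDate, OfficeNo}), so split on HireDate → OfficeNo into {HireDate, OfficeNo} and {DeptID, HireDate, Project}.
{HireDate, OfficeNo} is in BCNF.
{DeptID, HireDate, Project} is in BCNF.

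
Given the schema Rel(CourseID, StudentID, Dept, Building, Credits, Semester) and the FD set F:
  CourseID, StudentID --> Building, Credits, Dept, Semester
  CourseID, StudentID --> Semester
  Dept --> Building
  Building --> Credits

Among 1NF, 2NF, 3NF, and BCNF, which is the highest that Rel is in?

2NF

Candidate key: {CourseID, StudentID}. Prime attributes: {CourseID, StudentID}.
For Dept --> Building we have {Dept}⁺ = {Building, Credits, Dept}; {Dept} is not a superkey, so BCNF fails.
Because {Building} is non-prime and the left side of Dept --> Building is not a superkey, the relation is not in 3NF.
Checking every proper subset of each key, none determines a non-prime attribute — 2NF is satisfied.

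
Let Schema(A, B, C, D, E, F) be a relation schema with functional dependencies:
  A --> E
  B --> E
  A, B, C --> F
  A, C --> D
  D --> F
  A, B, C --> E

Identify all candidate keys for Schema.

{A, B, C}

{A, B, C} never appear on the right of any FD, so every key must include all of them.
{A, B, C}⁺ = {A, B, C, D, E, F}, which is every attribute, so {A, B, C} is a candidate key.
No other minimal set has full closure, so this is the only candidate key.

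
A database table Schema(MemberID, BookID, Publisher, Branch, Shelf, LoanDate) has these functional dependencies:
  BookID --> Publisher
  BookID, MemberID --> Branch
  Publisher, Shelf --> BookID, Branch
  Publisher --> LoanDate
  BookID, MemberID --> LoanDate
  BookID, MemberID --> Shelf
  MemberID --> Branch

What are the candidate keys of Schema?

Attributes never on any right-hand side: {MemberID} — every candidate key must contain it.
{BookID, MemberID}⁺ = {BookID, Branch, LoanDate, MemberID, Publisher, Shelf}, which is every attribute, so {BookID, MemberID} is a candidate key.
{MemberID, Publisher, Shelf}⁺ = {BookID, Branch, LoanDate, MemberID, Publisher, Shelf}, which is every attribute, so {MemberID, Publisher, Shelf} is a candidate key.
No proper subset of any of these is a key, and no other minimal superkey exists.

{BookID, MemberID}, {MemberID, Publisher, Shelf}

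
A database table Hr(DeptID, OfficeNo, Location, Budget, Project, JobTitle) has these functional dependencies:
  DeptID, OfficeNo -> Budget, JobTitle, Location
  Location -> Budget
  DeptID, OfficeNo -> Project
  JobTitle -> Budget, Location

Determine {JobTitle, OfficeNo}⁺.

Start with {JobTitle, OfficeNo}.
JobTitle -> Budget, Location applies; add {Budget, Location} → now {Budget, JobTitle, Location, OfficeNo}.
No further FD applies.

{Budget, JobTitle, Location, OfficeNo}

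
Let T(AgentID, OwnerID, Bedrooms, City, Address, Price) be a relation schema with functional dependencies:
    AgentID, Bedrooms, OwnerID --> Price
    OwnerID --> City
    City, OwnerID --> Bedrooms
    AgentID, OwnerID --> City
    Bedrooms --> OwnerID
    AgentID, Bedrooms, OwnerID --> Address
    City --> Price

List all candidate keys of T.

{AgentID, Bedrooms}, {AgentID, OwnerID}

Attributes never on any right-hand side: {AgentID} — every candidate key must contain it.
{AgentID, Bedrooms}⁺ = {Address, AgentID, Bedrooms, City, OwnerID, Price} — all of the relation — so {AgentID, Bedrooms} is a candidate key.
{AgentID, OwnerID}⁺ = {Address, AgentID, Bedrooms, City, OwnerID, Price} — all of the relation — so {AgentID, OwnerID} is a candidate key.
No proper subset of any of these is a key, and no other minimal superkey exists.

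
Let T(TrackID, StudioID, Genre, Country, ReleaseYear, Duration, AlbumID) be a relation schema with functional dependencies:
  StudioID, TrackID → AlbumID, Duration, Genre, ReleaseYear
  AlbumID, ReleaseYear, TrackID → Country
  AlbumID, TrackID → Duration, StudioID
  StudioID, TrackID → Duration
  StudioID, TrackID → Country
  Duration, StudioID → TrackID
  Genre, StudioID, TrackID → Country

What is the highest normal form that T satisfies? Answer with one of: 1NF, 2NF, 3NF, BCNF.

BCNF

Candidate keys: {AlbumID, TrackID}, {Duration, StudioID}, {StudioID, TrackID}. Prime attributes: {AlbumID, Duration, StudioID, TrackID}.
Every FD has a superkey on the left, so the relation is in BCNF.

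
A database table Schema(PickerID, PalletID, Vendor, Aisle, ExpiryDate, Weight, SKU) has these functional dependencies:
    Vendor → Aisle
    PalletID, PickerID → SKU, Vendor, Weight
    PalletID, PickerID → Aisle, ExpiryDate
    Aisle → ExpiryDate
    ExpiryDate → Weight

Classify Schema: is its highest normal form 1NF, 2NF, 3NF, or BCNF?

2NF

Candidate key: {PalletID, PickerID}. Prime attributes: {PalletID, PickerID}.
For Vendor → Aisle we have {Vendor}⁺ = {Aisle, ExpiryDate, Vendor, Weight}; {Vendor} is not a superkey, so BCNF fails.
Vendor → Aisle has non-prime {Aisle} on the right and a non-superkey on the left, so 3NF fails.
Checking every proper subset of each key, none determines a non-prime attribute — 2NF is satisfied.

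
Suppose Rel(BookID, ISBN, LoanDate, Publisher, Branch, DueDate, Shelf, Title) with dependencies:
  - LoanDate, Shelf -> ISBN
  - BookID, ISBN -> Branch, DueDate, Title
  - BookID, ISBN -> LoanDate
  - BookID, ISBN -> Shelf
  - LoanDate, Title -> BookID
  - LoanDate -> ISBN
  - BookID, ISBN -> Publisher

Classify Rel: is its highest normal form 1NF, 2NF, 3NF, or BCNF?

3NF

Candidate keys: {BookID, ISBN}, {BookID, LoanDate}, {LoanDate, Title}. Prime attributes: {BookID, ISBN, LoanDate, Title}.
For LoanDate, Shelf -> ISBN we have {LoanDate, Shelf}⁺ = {ISBN, LoanDate, Shelf}; {LoanDate, Shelf} is not a superkey, so BCNF fails.
Since {ISBN} ⊆ prime attributes and every other non-superkey FD also has a prime right side, the schema is in 3NF.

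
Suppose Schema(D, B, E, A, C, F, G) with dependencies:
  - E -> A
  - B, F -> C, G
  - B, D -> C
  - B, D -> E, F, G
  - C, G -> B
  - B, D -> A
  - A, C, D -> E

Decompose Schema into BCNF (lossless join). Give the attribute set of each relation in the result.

{A, E}; {B, C, G}; {B, D, E, F}; {C, F, G}

Candidate keys of the original relation: {B, D}, {C, D, G}.
Within {A, B, C, D, E, F, G}: {E}⁺ ∩ {A, B, C, D, E, F, G} = {A, E}, not the whole set, so E -> A violates BCNF; decompose into {A, E} and {B, C, D, E, F, G}.
{A, E} has no BCNF violation.
Within {B, C, D, E, F, G}: {B, F}⁺ ∩ {B, C, D, E, F, G} = {B, C, F, G}, not the whole set, so B, F -> C, G violates BCNF; decompose into {B, C, F, G} and {B, D, E, F}.
Within {B, C, F, G}: {C, G}⁺ ∩ {B, C, F, G} = {B, C, G}, not the whole set, so C, G -> B violates BCNF; decompose into {B, C, G} and {C, F, G}.
{B, C, G} has no BCNF violation.
{C, F, G} has no BCNF violation.
{B, D, E, F} has no BCNF violation.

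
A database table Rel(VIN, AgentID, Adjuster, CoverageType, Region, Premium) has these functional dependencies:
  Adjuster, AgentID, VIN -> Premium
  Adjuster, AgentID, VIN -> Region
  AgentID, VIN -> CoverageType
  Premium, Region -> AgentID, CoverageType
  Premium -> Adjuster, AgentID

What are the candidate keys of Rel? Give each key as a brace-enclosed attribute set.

{Adjuster, AgentID, VIN}, {Premium, VIN}

No FD produces {VIN}, so it must be in every candidate key.
{Premium, VIN}⁺ = {Adjuster, AgentID, CoverageType, Premium, Region, VIN} — all of the relation — so {Premium, VIN} is a candidate key.
{Adjuster, AgentID, VIN}⁺ = {Adjuster, AgentID, CoverageType, Premium, Region, VIN} — all of the relation — so {Adjuster, AgentID, VIN} is a candidate key.
These are minimal and exhaustive — every other superkey contains one of them.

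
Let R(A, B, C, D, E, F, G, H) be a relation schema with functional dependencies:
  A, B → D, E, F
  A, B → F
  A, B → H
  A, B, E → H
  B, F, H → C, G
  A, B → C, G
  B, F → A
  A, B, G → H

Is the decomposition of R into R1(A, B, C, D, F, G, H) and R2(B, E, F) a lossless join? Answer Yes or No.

Yes

The shared attributes are {B, F} and {B, F}⁺ = {A, B, C, D, E, F, G, H}.
R1 is contained in that closure, so R1 ∩ R2 → R1 holds and the join is lossless.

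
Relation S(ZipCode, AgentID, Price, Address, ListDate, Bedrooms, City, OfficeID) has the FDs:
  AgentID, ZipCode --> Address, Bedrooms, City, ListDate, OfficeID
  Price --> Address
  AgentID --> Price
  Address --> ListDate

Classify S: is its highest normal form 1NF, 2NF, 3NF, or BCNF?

Candidate key: {AgentID, ZipCode}. Prime attributes: {AgentID, ZipCode}.
Price --> Address: {Price}⁺ = {Address, ListDate, Price}, which is not all of the attributes, so the left side is not a superkey — BCNF is violated.
Because {Address} is non-prime and the left side of Price --> Address is not a superkey, the relation is not in 3NF.
{AgentID} is a proper subset of the key {AgentID, ZipCode}, and {AgentID}⁺ contains the non-prime attributes {Address, ListDate, Price} — a partial dependency, so 2NF is violated.

1NF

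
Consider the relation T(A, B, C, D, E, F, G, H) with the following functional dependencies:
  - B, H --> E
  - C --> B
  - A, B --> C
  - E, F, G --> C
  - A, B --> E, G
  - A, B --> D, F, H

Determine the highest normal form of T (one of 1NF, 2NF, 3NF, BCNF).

Candidate keys: {A, B}, {A, C}, {A, E, F, G}. Prime attributes: {A, B, C, E, F, G}.
For B, H --> E we have {B, H}⁺ = {B, E, H}; {B, H} is not a superkey, so BCNF fails.
Since {E} ⊆ prime attributes and every other non-superkey FD also has a prime right side, the schema is in 3NF.

3NF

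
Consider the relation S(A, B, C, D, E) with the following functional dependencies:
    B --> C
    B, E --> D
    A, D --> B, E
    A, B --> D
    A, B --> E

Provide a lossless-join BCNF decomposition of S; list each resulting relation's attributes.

{A, B, E}; {B, C}; {B, D, E}

Candidate keys of the original relation: {A, B}, {A, D}.
In {A, B, C, D, E}, {B} is not a superkey ({B}⁺ restricted to this set is {B, C}), so split on B --> C into {B, C} and {A, B, D, E}.
{B, C} has no BCNF violation.
In {A, B, D, E}, {B, E} is not a superkey ({B, E}⁺ restricted to this set is {B, D, E}), so split on B, E --> D into {B, D, E} and {A, B, E}.
{B, D, E} has no BCNF violation.
{A, B, E} has no BCNF violation.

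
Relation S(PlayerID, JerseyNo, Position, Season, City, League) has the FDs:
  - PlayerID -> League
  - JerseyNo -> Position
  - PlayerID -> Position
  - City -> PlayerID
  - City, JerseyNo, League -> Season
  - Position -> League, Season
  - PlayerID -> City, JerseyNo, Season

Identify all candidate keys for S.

{City}⁺ = {City, JerseyNo, League, PlayerID, Position, Season} — all of the relation — so {City} is a candidate key.
{PlayerID}⁺ = {City, JerseyNo, League, PlayerID, Position, Season} — all of the relation — so {PlayerID} is a candidate key.
Any other superkey properly contains one of these, so there are no further candidate keys.

{City}, {PlayerID}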